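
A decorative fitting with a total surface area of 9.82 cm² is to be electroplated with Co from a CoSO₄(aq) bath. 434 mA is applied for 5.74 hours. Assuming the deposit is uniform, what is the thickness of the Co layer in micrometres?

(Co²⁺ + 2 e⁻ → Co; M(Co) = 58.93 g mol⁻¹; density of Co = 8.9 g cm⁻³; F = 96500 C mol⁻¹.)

Q = I·t = 0.4340 × 20664 = 8968 C; n(e⁻) = 0.09293 mol.
n(Co) = n(e⁻)/2 = 0.04647 mol, so m = 0.04647 × 58.93 = 2.738 g.
Volume = m/ρ = 2.738 / 8.9 = 0.3077 cm³.
Thickness = V/A = 0.3077 / 9.82 = 0.0313 cm = 313 μm.

313 μm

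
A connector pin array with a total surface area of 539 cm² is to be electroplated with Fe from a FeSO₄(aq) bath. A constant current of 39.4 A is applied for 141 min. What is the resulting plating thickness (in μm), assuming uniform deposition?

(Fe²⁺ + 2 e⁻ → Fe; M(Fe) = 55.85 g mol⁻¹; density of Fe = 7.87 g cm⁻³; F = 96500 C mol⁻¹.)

Q = I·t = 39.40 × 8460.0 = 333300 C; n(e⁻) = 3.454 mol.
n(Fe) = n(e⁻)/2 = 1.727 mol, so m = 1.727 × 55.85 = 96.46 g.
Volume = m/ρ = 96.46 / 7.87 = 12.26 cm³.
Thickness = V/A = 12.26 / 539 = 0.0227 cm = 227 μm.

227 μm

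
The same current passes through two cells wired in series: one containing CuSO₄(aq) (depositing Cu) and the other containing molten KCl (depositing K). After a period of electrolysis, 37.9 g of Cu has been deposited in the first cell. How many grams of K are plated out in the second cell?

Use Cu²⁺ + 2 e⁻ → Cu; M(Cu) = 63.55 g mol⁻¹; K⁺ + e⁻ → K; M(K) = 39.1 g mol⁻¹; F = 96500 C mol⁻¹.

46.6 g

n(Cu) = 37.9 / 63.55 = 0.5964 mol.
Since Cu²⁺ + 2 e⁻ → Cu, n(e⁻) passed = 2 × 0.5964 = 1.193 mol.
Cells in series carry the same charge, so the same 1.193 mol of electrons passes through cell 2.
K⁺ + e⁻ → K, so n(K) = 1.193 / 1 = 1.193 mol.
m(K) = 1.193 × 39.1 = 46.6 g.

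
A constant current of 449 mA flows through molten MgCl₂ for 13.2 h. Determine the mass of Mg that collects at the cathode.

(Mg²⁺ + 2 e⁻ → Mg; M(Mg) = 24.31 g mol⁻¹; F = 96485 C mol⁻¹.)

Q = I·t = 0.4490 A × 47520 s = 21340 C.
n(e⁻) = Q/F = 21340 / 96485 = 0.2211 mol.
Mg²⁺ + 2 e⁻ → Mg, so n(Mg) = n(e⁻)/2 = 0.1106 mol.
m = n·M = 0.1106 × 24.31 = 2.69 g.

2.69 g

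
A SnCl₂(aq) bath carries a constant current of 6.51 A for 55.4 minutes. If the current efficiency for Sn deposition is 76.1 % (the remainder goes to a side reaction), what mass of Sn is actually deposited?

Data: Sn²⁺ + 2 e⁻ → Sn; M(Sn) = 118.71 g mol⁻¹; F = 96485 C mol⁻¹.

Q = I·t = 6.510 × 3324.0 = 21640 C.
n(e⁻) = 21640/96485 = 0.2243 mol; theoretically n(Sn) = 0.2243/2 = 0.1121 mol, m_theo = 13.31 g.
At 76.1 % efficiency, m_actual = 0.761 × 13.31 = 10.1 g.

10.1 g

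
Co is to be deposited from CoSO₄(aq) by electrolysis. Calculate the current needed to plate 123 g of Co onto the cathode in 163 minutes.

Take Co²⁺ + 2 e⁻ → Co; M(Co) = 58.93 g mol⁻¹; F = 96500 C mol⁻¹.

41.2 A

n(Co) = 123 / 58.93 = 2.087 mol.
n(e⁻) = 2 × 2.087 = 4.174 mol.
Q = n(e⁻)·F = 4.174 × 96500 = 402800 C.
I = Q/t = 402800 / 9780.0 s = 41.2 A.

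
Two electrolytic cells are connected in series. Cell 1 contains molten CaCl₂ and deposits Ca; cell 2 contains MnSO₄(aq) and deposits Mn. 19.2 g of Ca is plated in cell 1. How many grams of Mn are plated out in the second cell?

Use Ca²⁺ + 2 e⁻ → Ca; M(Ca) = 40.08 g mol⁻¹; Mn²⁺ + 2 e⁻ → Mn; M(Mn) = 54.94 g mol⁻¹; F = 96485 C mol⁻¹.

26.3 g

n(Ca) = 19.2 / 40.08 = 0.4790 mol.
Since Ca²⁺ + 2 e⁻ → Ca, n(e⁻) passed = 2 × 0.4790 = 0.9581 mol.
Cells in series carry the same charge, so the same 0.9581 mol of electrons passes through cell 2.
Mn²⁺ + 2 e⁻ → Mn, so n(Mn) = 0.9581 / 2 = 0.4790 mol.
m(Mn) = 0.4790 × 54.94 = 26.3 g.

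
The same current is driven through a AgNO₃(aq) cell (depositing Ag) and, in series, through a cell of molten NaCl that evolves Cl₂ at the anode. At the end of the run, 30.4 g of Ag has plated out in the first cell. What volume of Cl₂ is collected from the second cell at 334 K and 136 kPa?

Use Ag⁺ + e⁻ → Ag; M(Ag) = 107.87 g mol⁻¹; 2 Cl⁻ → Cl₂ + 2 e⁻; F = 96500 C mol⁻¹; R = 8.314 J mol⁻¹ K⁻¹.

2.88 L

n(Ag) = 30.4 / 107.87 = 0.2818 mol, so n(e⁻) = 1 × 0.2818 = 0.2818 mol.
The cells are in series, so the same 0.2818 mol of electrons passes through the second cell.
2 Cl⁻ → Cl₂ + 2 e⁻ — 2 mol e⁻ per mol Cl₂, so n(Cl₂) = 0.2818/2 = 0.1409 mol.
V = nRT/P = (0.1409 × 8.314 × 334) / (136 × 10³) = 0.00288 m³ = 2.88 L.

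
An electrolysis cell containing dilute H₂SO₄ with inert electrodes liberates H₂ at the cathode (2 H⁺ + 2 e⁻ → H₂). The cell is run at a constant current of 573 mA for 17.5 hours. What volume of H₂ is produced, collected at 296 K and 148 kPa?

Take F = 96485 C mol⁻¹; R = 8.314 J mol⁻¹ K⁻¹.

3.11 L

Q = I·t = 0.5730 A × 63000 s = 36100 C.
n(e⁻) = Q/F = 36100 / 96485 = 0.3741 mol.
2 electrons are transferred per H₂ molecule, so n(H₂) = 0.3741 / 2 = 0.1871 mol.
V = nRT/P = (0.1871 × 8.314 × 296) / (148 × 10³ Pa) = 0.00311 m³ = 3.11 L.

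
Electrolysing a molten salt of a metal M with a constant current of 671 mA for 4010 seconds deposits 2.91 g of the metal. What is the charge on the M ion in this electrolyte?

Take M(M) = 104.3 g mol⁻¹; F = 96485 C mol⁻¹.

+1

Q = I·t = 0.6710 A × 4010.0 s = 2691 C, so n(e⁻) = 2691/96485 = 0.02789 mol.
n(M) deposited = 2.91 / 104.3 = 0.02790 mol.
Electrons per atom = n(e⁻)/n(M) = 0.02789 / 0.02790 = 1.00 ≈ 1, so the ion is M⁺.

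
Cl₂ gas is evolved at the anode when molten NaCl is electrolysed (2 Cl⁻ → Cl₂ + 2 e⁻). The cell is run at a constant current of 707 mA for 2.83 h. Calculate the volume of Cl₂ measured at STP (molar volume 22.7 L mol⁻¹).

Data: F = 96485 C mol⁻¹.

0.847 L

Q = I·t = 0.7070 A × 10188 s = 7203 C.
n(e⁻) = Q/F = 7203 / 96485 = 0.07465 mol.
2 electrons are transferred per Cl₂ molecule, so n(Cl₂) = 0.07465 / 2 = 0.03733 mol.
V = n × V_m = 0.03733 × 22.7 = 0.847 L.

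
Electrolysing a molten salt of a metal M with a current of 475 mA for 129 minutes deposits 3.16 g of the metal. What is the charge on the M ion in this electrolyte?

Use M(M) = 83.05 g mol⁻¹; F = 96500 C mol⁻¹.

Q = I·t = 0.4750 A × 7740.0 s = 3676 C, so n(e⁻) = 3676/96500 = 0.03810 mol.
n(M) deposited = 3.16 / 83.05 = 0.03805 mol.
Electrons per atom = n(e⁻)/n(M) = 0.03810 / 0.03805 = 1.00 ≈ 1, so the ion is M⁺.

+1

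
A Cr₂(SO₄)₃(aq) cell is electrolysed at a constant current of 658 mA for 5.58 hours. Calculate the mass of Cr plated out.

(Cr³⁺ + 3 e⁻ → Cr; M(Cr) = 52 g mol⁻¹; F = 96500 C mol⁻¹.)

2.37 g

Q = I·t = 0.6580 A × 20088 s = 13220 C.
n(e⁻) = Q/F = 13220 / 96500 = 0.1370 mol.
Cr³⁺ + 3 e⁻ → Cr, so n(Cr) = n(e⁻)/3 = 0.04566 mol.
m = n·M = 0.04566 × 52 = 2.37 g.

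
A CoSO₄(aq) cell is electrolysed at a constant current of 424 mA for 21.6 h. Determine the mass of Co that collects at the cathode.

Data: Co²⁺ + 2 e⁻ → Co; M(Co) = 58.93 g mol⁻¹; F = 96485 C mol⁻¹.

Q = I·t = 0.4240 A × 77760 s = 32970 C.
n(e⁻) = Q/F = 32970 / 96485 = 0.3417 mol.
Co²⁺ + 2 e⁻ → Co, so n(Co) = n(e⁻)/2 = 0.1709 mol.
m = n·M = 0.1709 × 58.93 = 10.1 g.

10.1 g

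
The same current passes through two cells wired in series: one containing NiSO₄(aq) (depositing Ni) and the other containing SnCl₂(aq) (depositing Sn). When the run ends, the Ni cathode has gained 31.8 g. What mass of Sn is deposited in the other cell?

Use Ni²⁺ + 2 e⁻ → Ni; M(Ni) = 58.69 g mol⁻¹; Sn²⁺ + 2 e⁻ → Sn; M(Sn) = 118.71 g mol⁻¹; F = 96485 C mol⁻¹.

n(Ni) = 31.8 / 58.69 = 0.5418 mol.
Since Ni²⁺ + 2 e⁻ → Ni, n(e⁻) passed = 2 × 0.5418 = 1.084 mol.
Cells in series carry the same charge, so the same 1.084 mol of electrons passes through cell 2.
Sn²⁺ + 2 e⁻ → Sn, so n(Sn) = 1.084 / 2 = 0.5418 mol.
m(Sn) = 0.5418 × 118.71 = 64.3 g.

64.3 g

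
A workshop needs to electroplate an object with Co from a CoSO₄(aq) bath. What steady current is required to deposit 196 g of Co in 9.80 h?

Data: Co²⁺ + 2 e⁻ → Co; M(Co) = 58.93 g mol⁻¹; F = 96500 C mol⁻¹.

n(Co) = 196 / 58.93 = 3.326 mol.
n(e⁻) = 2 × 3.326 = 6.652 mol.
Q = n(e⁻)·F = 6.652 × 96500 = 641900 C.
I = Q/t = 641900 / 35280 s = 18.2 A.

18.2 A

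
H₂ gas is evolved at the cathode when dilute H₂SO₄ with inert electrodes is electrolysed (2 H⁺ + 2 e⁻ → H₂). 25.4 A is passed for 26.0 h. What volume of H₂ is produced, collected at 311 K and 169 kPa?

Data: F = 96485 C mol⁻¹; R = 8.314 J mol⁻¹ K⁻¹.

Q = I·t = 25.40 A × 93600 s = 2377000 C.
n(e⁻) = Q/F = 2377000 / 96485 = 24.64 mol.
2 electrons are transferred per H₂ molecule, so n(H₂) = 24.64 / 2 = 12.32 mol.
V = nRT/P = (12.32 × 8.314 × 311) / (169 × 10³ Pa) = 0.188 m³ = 188 L.

188 L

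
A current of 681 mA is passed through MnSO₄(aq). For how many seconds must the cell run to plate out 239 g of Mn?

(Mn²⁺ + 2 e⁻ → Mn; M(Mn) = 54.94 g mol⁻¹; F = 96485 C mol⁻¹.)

n(Mn) = m/M = 239 / 54.94 = 4.350 mol.
Each Mn atom requires 2 electrons, so n(e⁻) = 2 × 4.350 = 8.700 mol.
Q = n(e⁻)·F = 8.700 × 96485 = 839500 C.
t = Q/I = 839500 / 0.6810 A = 1233000 s.

1.23 × 10⁶ s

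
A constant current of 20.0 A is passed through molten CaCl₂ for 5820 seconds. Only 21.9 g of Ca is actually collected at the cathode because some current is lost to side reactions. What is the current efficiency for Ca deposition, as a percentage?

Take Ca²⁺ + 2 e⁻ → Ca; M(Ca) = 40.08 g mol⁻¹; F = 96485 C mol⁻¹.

Q = I·t = 20.00 × 5820.0 = 116400 C; n(e⁻) = 116400/96485 = 1.206 mol.
Theoretical n(Ca) = n(e⁻)/2 = 0.6032 mol, i.e. m_theo = 0.6032 × 40.08 = 24.18 g.
Efficiency = m_actual / m_theo = 21.9 / 24.18 = 90.6 %.

90.6 %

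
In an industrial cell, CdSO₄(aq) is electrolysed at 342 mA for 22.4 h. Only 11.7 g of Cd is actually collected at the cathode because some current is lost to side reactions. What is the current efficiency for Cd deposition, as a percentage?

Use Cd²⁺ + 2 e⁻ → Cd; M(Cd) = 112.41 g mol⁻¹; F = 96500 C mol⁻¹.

Q = I·t = 0.3420 × 80640 = 27580 C; n(e⁻) = 27580/96500 = 0.2858 mol.
Theoretical n(Cd) = n(e⁻)/2 = 0.1429 mol, i.e. m_theo = 0.1429 × 112.41 = 16.06 g.
Efficiency = m_actual / m_theo = 11.7 / 16.06 = 72.8 %.

72.8 %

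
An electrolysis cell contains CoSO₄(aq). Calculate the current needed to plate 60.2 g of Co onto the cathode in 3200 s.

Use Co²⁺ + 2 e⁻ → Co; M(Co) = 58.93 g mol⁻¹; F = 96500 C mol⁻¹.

n(Co) = 60.2 / 58.93 = 1.022 mol.
n(e⁻) = 2 × 1.022 = 2.043 mol.
Q = n(e⁻)·F = 2.043 × 96500 = 197200 C.
I = Q/t = 197200 / 3200.0 s = 61.6 A.

61.6 A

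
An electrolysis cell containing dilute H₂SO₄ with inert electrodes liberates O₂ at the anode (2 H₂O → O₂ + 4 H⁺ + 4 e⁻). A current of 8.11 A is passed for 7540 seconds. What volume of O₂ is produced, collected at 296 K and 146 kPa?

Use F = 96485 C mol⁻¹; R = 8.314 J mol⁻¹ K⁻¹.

Q = I·t = 8.110 A × 7540.0 s = 61150 C.
n(e⁻) = Q/F = 61150 / 96485 = 0.6338 mol.
4 electrons are transferred per O₂ molecule, so n(O₂) = 0.6338 / 4 = 0.1584 mol.
V = nRT/P = (0.1584 × 8.314 × 296) / (146 × 10³ Pa) = 0.00267 m³ = 2.67 L.

2.67 L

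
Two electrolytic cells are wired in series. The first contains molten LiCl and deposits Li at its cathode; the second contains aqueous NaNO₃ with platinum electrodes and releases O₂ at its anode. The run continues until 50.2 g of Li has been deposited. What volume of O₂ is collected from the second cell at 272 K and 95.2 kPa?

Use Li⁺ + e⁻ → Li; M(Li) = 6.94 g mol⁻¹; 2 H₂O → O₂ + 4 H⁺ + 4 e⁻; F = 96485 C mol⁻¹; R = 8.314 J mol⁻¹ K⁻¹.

n(Li) = 50.2 / 6.94 = 7.233 mol, so n(e⁻) = 1 × 7.233 = 7.233 mol.
The cells are in series, so the same 7.233 mol of electrons passes through the second cell.
2 H₂O → O₂ + 4 H⁺ + 4 e⁻ — 4 mol e⁻ per mol O₂, so n(O₂) = 7.233/4 = 1.808 mol.
V = nRT/P = (1.808 × 8.314 × 272) / (95.2 × 10³) = 0.0430 m³ = 43.0 L.

43.0 L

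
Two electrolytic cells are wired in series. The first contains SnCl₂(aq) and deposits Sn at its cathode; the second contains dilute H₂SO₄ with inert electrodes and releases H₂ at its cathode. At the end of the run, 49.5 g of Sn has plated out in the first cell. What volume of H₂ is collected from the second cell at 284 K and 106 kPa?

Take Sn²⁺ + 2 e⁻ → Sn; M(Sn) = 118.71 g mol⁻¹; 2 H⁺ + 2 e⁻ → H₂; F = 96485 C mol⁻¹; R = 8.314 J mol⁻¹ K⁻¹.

n(Sn) = 49.5 / 118.71 = 0.4170 mol, so n(e⁻) = 2 × 0.4170 = 0.8340 mol.
The cells are in series, so the same 0.8340 mol of electrons passes through the second cell.
2 H⁺ + 2 e⁻ → H₂ — 2 mol e⁻ per mol H₂, so n(H₂) = 0.8340/2 = 0.4170 mol.
V = nRT/P = (0.4170 × 8.314 × 284) / (106 × 10³) = 0.00929 m³ = 9.29 L.

9.29 L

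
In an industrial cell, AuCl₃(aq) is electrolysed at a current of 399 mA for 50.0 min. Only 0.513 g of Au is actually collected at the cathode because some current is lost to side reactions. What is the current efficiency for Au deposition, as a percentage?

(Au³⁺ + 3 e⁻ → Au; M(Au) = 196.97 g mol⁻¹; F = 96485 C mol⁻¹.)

Q = I·t = 0.3990 × 3000.0 = 1197 C; n(e⁻) = 1197/96485 = 0.01241 mol.
Theoretical n(Au) = n(e⁻)/3 = 0.004135 mol, i.e. m_theo = 0.004135 × 196.97 = 0.8145 g.
Efficiency = m_actual / m_theo = 0.513 / 0.8145 = 63.0 %.

63.0 %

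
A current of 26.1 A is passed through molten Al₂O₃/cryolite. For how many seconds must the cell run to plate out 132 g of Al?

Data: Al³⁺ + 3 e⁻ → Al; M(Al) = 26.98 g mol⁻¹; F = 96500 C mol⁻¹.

54300 s

n(Al) = m/M = 132 / 26.98 = 4.893 mol.
Each Al atom requires 3 electrons, so n(e⁻) = 3 × 4.893 = 14.68 mol.
Q = n(e⁻)·F = 14.68 × 96500 = 1416000 C.
t = Q/I = 1416000 / 26.10 A = 54270 s.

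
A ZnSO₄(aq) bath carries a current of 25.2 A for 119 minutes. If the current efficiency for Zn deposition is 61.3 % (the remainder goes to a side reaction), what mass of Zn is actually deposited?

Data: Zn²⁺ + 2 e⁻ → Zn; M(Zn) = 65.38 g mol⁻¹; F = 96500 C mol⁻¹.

Q = I·t = 25.20 × 7140.0 = 179900 C.
n(e⁻) = 179900/96500 = 1.865 mol; theoretically n(Zn) = 1.865/2 = 0.9323 mol, m_theo = 60.95 g.
At 61.3 % efficiency, m_actual = 0.613 × 60.95 = 37.4 g.

37.4 g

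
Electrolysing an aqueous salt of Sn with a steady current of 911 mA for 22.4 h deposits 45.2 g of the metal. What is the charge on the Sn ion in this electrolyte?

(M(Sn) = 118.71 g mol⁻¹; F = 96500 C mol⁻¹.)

+2

Q = I·t = 0.9110 A × 80640 s = 73460 C, so n(e⁻) = 73460/96500 = 0.7613 mol.
n(Sn) deposited = 45.2 / 118.71 = 0.3808 mol.
Electrons per atom = n(e⁻)/n(Sn) = 0.7613 / 0.3808 = 2.00 ≈ 2, so the ion is Sn²⁺.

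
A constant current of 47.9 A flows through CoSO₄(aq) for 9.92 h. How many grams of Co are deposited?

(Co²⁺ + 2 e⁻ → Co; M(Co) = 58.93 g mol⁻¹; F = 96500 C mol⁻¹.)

Q = I·t = 47.90 A × 35712 s = 1711000 C.
n(e⁻) = Q/F = 1711000 / 96500 = 17.73 mol.
Co²⁺ + 2 e⁻ → Co, so n(Co) = n(e⁻)/2 = 8.863 mol.
m = n·M = 8.863 × 58.93 = 522 g.

522 g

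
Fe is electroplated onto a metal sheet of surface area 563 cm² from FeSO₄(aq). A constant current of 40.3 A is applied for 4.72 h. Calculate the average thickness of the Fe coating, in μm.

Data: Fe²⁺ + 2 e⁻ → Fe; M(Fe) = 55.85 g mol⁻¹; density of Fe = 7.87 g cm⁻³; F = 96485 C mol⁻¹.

Q = I·t = 40.30 × 16992 = 684800 C; n(e⁻) = 7.097 mol.
n(Fe) = n(e⁻)/2 = 3.549 mol, so m = 3.549 × 55.85 = 198.2 g.
Volume = m/ρ = 198.2 / 7.87 = 25.18 cm³.
Thickness = V/A = 25.18 / 563 = 0.0447 cm = 447 μm.

447 μm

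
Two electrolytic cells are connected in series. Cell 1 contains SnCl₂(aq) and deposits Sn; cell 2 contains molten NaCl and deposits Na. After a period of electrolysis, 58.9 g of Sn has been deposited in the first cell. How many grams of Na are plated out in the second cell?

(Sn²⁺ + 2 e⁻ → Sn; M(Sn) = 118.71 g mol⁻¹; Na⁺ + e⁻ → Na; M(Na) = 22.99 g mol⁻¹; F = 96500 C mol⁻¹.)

22.8 g

n(Sn) = 58.9 / 118.71 = 0.4962 mol.
Since Sn²⁺ + 2 e⁻ → Sn, n(e⁻) passed = 2 × 0.4962 = 0.9923 mol.
Cells in series carry the same charge, so the same 0.9923 mol of electrons passes through cell 2.
Na⁺ + e⁻ → Na, so n(Na) = 0.9923 / 1 = 0.9923 mol.
m(Na) = 0.9923 × 22.99 = 22.8 g.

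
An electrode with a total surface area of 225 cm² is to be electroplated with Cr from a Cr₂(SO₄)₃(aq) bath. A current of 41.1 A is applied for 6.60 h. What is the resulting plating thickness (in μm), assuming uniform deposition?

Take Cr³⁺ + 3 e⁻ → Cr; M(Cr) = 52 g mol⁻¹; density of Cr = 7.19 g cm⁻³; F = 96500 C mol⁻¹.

1080 μm

Q = I·t = 41.10 × 23760 = 976500 C; n(e⁻) = 10.12 mol.
n(Cr) = n(e⁻)/3 = 3.373 mol, so m = 3.373 × 52 = 175.4 g.
Volume = m/ρ = 175.4 / 7.19 = 24.40 cm³.
Thickness = V/A = 24.40 / 225 = 0.108 cm = 1080 μm.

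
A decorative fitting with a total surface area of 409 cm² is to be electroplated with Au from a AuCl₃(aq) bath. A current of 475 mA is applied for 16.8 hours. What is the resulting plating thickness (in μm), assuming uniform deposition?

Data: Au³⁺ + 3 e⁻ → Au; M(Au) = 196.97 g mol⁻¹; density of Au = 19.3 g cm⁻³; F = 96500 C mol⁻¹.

24.8 μm

Q = I·t = 0.4750 × 60480 = 28730 C; n(e⁻) = 0.2977 mol.
n(Au) = n(e⁻)/3 = 0.09923 mol, so m = 0.09923 × 196.97 = 19.55 g.
Volume = m/ρ = 19.55 / 19.3 = 1.013 cm³.
Thickness = V/A = 1.013 / 409 = 0.00248 cm = 24.8 μm.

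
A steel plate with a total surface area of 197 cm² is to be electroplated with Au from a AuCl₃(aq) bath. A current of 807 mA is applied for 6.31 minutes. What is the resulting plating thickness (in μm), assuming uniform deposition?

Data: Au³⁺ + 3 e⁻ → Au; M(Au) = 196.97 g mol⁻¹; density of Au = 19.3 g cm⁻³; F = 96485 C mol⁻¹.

0.547 μm

Q = I·t = 0.8070 × 378.60 = 305.5 C; n(e⁻) = 0.003167 mol.
n(Au) = n(e⁻)/3 = 0.001056 mol, so m = 0.001056 × 196.97 = 0.2079 g.
Volume = m/ρ = 0.2079 / 19.3 = 0.01077 cm³.
Thickness = V/A = 0.01077 / 197 = 5.47 × 10⁻⁵ cm = 0.547 μm.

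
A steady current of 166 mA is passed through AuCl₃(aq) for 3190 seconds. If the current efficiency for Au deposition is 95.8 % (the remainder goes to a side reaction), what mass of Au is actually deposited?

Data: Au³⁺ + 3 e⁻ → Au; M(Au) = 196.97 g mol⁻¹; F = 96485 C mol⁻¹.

0.345 g

Q = I·t = 0.1660 × 3190.0 = 529.5 C.
n(e⁻) = 529.5/96485 = 0.005488 mol; theoretically n(Au) = 0.005488/3 = 0.001829 mol, m_theo = 0.3603 g.
At 95.8 % efficiency, m_actual = 0.958 × 0.3603 = 0.345 g.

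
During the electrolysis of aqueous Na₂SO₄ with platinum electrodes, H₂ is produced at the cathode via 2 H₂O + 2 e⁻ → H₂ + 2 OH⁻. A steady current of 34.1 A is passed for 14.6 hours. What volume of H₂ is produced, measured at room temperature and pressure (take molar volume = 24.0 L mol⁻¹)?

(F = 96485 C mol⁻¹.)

Q = I·t = 34.10 A × 52560 s = 1792000 C.
n(e⁻) = Q/F = 1792000 / 96485 = 18.58 mol.
2 electrons are transferred per H₂ molecule, so n(H₂) = 18.58 / 2 = 9.288 mol.
V = n × V_m = 9.288 × 24.0 = 223 L.

223 L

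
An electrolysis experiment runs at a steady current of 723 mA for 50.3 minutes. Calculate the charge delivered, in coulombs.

2180 C

Q = I·t = 0.7230 A × 3018.0 s = 2180 C.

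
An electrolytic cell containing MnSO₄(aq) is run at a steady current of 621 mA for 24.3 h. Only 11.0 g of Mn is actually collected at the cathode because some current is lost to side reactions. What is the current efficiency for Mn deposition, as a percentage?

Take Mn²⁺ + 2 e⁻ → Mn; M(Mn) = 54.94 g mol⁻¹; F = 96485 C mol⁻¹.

Q = I·t = 0.6210 × 87480 = 54330 C; n(e⁻) = 54330/96485 = 0.5630 mol.
Theoretical n(Mn) = n(e⁻)/2 = 0.2815 mol, i.e. m_theo = 0.2815 × 54.94 = 15.47 g.
Efficiency = m_actual / m_theo = 11.0 / 15.47 = 71.1 %.

71.1 %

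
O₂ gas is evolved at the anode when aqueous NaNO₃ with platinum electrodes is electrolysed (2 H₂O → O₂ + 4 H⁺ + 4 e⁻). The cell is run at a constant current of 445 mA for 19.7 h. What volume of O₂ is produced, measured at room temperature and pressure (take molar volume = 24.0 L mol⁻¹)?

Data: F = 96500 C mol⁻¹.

Q = I·t = 0.4450 A × 70920 s = 31560 C.
n(e⁻) = Q/F = 31560 / 96500 = 0.3270 mol.
4 electrons are transferred per O₂ molecule, so n(O₂) = 0.3270 / 4 = 0.08176 mol.
V = n × V_m = 0.08176 × 24.0 = 1.96 L.

1.96 L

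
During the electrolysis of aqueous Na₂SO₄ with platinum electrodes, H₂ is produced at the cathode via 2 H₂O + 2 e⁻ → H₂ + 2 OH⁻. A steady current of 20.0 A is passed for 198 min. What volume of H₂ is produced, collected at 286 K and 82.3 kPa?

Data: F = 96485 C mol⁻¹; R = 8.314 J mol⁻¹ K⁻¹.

Q = I·t = 20.00 A × 11880 s = 237600 C.
n(e⁻) = Q/F = 237600 / 96485 = 2.463 mol.
2 electrons are transferred per H₂ molecule, so n(H₂) = 2.463 / 2 = 1.231 mol.
V = nRT/P = (1.231 × 8.314 × 286) / (82.3 × 10³ Pa) = 0.0356 m³ = 35.6 L.

35.6 L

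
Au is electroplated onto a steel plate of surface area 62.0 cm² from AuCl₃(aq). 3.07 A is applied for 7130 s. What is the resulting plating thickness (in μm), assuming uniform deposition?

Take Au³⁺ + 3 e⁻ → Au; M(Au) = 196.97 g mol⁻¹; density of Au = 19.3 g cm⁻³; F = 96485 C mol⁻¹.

124 μm

Q = I·t = 3.070 × 7130.0 = 21890 C; n(e⁻) = 0.2269 mol.
n(Au) = n(e⁻)/3 = 0.07562 mol, so m = 0.07562 × 196.97 = 14.90 g.
Volume = m/ρ = 14.90 / 19.3 = 0.7718 cm³.
Thickness = V/A = 0.7718 / 62.0 = 0.0124 cm = 124 μm.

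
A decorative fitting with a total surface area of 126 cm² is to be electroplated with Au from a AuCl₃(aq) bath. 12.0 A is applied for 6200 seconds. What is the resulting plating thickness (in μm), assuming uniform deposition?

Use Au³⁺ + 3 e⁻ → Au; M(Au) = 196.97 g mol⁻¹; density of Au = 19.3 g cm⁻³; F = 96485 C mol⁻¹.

208 μm

Q = I·t = 12.00 × 6200.0 = 74400 C; n(e⁻) = 0.7711 mol.
n(Au) = n(e⁻)/3 = 0.2570 mol, so m = 0.2570 × 196.97 = 50.63 g.
Volume = m/ρ = 50.63 / 19.3 = 2.623 cm³.
Thickness = V/A = 2.623 / 126 = 0.0208 cm = 208 μm.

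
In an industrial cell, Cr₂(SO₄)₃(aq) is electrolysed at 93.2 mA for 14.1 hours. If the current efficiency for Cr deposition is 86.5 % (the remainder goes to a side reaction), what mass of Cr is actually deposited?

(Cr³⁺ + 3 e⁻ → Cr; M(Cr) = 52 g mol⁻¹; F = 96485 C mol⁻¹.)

Q = I·t = 0.09320 × 50760 = 4731 C.
n(e⁻) = 4731/96485 = 0.04903 mol; theoretically n(Cr) = 0.04903/3 = 0.01634 mol, m_theo = 0.8499 g.
At 86.5 % efficiency, m_actual = 0.865 × 0.8499 = 0.735 g.

0.735 g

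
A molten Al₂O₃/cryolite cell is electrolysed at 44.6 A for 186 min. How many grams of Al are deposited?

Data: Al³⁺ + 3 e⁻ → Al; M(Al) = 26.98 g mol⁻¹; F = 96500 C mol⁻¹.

46.4 g

Q = I·t = 44.60 A × 11160 s = 497700 C.
n(e⁻) = Q/F = 497700 / 96500 = 5.158 mol.
Al³⁺ + 3 e⁻ → Al, so n(Al) = n(e⁻)/3 = 1.719 mol.
m = n·M = 1.719 × 26.98 = 46.4 g.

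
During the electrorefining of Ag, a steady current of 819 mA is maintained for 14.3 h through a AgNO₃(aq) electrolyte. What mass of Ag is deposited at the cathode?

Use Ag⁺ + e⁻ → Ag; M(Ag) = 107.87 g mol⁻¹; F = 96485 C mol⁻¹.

47.1 g

Q = I·t = 0.8190 A × 51480 s = 42160 C.
n(e⁻) = Q/F = 42160 / 96485 = 0.4370 mol.
Ag⁺ + e⁻ → Ag, so n(Ag) = n(e⁻)/1 = 0.4370 mol.
m = n·M = 0.4370 × 107.87 = 47.1 g.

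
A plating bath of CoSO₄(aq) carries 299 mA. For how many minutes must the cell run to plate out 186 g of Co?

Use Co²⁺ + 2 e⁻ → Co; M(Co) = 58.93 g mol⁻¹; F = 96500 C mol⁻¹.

34000 min

n(Co) = m/M = 186 / 58.93 = 3.156 mol.
Each Co atom requires 2 electrons, so n(e⁻) = 2 × 3.156 = 6.313 mol.
Q = n(e⁻)·F = 6.313 × 96500 = 609200 C.
t = Q/I = 609200 / 0.2990 A = 2037000 s = 34000 min.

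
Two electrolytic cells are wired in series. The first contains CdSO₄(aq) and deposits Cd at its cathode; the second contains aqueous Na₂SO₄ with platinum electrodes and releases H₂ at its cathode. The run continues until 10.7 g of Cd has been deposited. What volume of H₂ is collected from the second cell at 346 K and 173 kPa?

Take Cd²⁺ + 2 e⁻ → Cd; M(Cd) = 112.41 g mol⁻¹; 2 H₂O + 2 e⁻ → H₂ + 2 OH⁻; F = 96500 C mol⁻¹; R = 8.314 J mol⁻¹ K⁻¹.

n(Cd) = 10.7 / 112.41 = 0.09519 mol, so n(e⁻) = 2 × 0.09519 = 0.1904 mol.
The cells are in series, so the same 0.1904 mol of electrons passes through the second cell.
2 H₂O + 2 e⁻ → H₂ + 2 OH⁻ — 2 mol e⁻ per mol H₂, so n(H₂) = 0.1904/2 = 0.09519 mol.
V = nRT/P = (0.09519 × 8.314 × 346) / (173 × 10³) = 0.00158 m³ = 1.58 L.

1.58 L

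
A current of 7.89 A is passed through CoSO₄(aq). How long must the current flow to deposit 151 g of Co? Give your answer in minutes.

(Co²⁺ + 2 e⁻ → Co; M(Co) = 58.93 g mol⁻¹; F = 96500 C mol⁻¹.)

1040 min

n(Co) = m/M = 151 / 58.93 = 2.562 mol.
Each Co atom requires 2 electrons, so n(e⁻) = 2 × 2.562 = 5.125 mol.
Q = n(e⁻)·F = 5.125 × 96500 = 494500 C.
t = Q/I = 494500 / 7.890 A = 62680 s = 1040 min.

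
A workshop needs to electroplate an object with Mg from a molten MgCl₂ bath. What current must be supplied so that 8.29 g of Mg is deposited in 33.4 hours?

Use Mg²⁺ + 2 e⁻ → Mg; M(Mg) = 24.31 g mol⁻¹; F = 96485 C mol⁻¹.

0.547 A

n(Mg) = 8.29 / 24.31 = 0.3410 mol.
n(e⁻) = 2 × 0.3410 = 0.6820 mol.
Q = n(e⁻)·F = 0.6820 × 96485 = 65810 C.
I = Q/t = 65810 / 120240 s = 0.547 A.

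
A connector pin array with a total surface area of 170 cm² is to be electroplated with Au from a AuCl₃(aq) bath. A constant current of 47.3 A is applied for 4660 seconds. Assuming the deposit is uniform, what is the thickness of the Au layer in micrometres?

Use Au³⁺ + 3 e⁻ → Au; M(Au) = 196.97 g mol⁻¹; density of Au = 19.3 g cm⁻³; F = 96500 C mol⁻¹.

Q = I·t = 47.30 × 4660.0 = 220400 C; n(e⁻) = 2.284 mol.
n(Au) = n(e⁻)/3 = 0.7614 mol, so m = 0.7614 × 196.97 = 150.0 g.
Volume = m/ρ = 150.0 / 19.3 = 7.770 cm³.
Thickness = V/A = 7.770 / 170 = 0.0457 cm = 457 μm.

457 μm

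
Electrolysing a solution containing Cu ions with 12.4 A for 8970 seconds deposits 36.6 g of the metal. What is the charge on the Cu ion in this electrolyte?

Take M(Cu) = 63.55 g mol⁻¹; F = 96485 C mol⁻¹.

+2

Q = I·t = 12.40 A × 8970.0 s = 111200 C, so n(e⁻) = 111200/96485 = 1.153 mol.
n(Cu) deposited = 36.6 / 63.55 = 0.5759 mol.
Electrons per atom = n(e⁻)/n(Cu) = 1.153 / 0.5759 = 2.00 ≈ 2, so the ion is Cu²⁺.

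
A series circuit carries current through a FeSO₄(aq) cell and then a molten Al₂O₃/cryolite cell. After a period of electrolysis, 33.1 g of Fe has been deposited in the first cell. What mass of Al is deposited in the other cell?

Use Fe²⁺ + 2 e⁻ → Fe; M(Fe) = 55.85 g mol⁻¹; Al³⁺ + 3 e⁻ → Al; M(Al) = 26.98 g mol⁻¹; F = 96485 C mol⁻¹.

10.7 g

n(Fe) = 33.1 / 55.85 = 0.5927 mol.
Since Fe²⁺ + 2 e⁻ → Fe, n(e⁻) passed = 2 × 0.5927 = 1.185 mol.
Cells in series carry the same charge, so the same 1.185 mol of electrons passes through cell 2.
Al³⁺ + 3 e⁻ → Al, so n(Al) = 1.185 / 3 = 0.3951 mol.
m(Al) = 0.3951 × 26.98 = 10.7 g.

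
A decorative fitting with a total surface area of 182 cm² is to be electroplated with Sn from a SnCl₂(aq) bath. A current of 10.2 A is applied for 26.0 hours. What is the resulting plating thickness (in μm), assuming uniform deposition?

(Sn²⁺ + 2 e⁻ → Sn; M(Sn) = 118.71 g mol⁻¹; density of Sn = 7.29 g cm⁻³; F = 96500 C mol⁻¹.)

Q = I·t = 10.20 × 93600 = 954700 C; n(e⁻) = 9.893 mol.
n(Sn) = n(e⁻)/2 = 4.947 mol, so m = 4.947 × 118.71 = 587.2 g.
Volume = m/ρ = 587.2 / 7.29 = 80.55 cm³.
Thickness = V/A = 80.55 / 182 = 0.443 cm = 4430 μm.

4430 μm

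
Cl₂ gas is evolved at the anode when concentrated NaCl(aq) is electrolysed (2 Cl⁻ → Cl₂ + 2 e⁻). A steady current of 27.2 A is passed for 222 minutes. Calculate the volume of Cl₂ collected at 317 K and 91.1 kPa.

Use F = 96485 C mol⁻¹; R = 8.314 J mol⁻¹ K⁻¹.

Q = I·t = 27.20 A × 13320 s = 362300 C.
n(e⁻) = Q/F = 362300 / 96485 = 3.755 mol.
2 electrons are transferred per Cl₂ molecule, so n(Cl₂) = 3.755 / 2 = 1.878 mol.
V = nRT/P = (1.878 × 8.314 × 317) / (91.1 × 10³ Pa) = 0.0543 m³ = 54.3 L.

54.3 L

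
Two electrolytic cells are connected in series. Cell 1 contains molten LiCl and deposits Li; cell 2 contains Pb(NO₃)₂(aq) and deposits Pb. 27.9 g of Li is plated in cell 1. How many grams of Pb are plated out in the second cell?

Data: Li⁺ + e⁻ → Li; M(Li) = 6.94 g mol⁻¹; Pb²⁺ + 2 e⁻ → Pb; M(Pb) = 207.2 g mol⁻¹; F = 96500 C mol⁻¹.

416 g

n(Li) = 27.9 / 6.94 = 4.020 mol.
Since Li⁺ + e⁻ → Li, n(e⁻) passed = 1 × 4.020 = 4.020 mol.
Cells in series carry the same charge, so the same 4.020 mol of electrons passes through cell 2.
Pb²⁺ + 2 e⁻ → Pb, so n(Pb) = 4.020 / 2 = 2.010 mol.
m(Pb) = 2.010 × 207.2 = 416 g.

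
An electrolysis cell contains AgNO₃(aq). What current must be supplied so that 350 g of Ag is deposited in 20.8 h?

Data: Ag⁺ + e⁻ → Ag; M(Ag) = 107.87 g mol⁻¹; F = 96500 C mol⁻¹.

4.18 A

n(Ag) = 350 / 107.87 = 3.245 mol.
n(e⁻) = 1 × 3.245 = 3.245 mol.
Q = n(e⁻)·F = 3.245 × 96500 = 313100 C.
I = Q/t = 313100 / 74880 s = 4.18 A.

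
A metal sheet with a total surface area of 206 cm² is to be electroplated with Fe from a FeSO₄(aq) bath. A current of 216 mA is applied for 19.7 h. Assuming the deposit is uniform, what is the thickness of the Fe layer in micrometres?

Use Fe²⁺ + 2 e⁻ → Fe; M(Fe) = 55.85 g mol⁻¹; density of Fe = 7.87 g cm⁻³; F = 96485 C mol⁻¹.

27.3 μm

Q = I·t = 0.2160 × 70920 = 15320 C; n(e⁻) = 0.1588 mol.
n(Fe) = n(e⁻)/2 = 0.07938 mol, so m = 0.07938 × 55.85 = 4.434 g.
Volume = m/ρ = 4.434 / 7.87 = 0.5634 cm³.
Thickness = V/A = 0.5634 / 206 = 0.00273 cm = 27.3 μm.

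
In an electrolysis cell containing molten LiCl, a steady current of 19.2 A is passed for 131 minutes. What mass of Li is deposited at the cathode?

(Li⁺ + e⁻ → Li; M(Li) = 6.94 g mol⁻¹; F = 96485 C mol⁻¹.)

10.9 g

Q = I·t = 19.20 A × 7860.0 s = 150900 C.
n(e⁻) = Q/F = 150900 / 96485 = 1.564 mol.
Li⁺ + e⁻ → Li, so n(Li) = n(e⁻)/1 = 1.564 mol.
m = n·M = 1.564 × 6.94 = 10.9 g.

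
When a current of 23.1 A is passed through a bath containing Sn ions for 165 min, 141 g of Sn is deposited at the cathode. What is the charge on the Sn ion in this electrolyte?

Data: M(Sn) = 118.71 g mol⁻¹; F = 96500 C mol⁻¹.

Q = I·t = 23.10 A × 9900.0 s = 228700 C, so n(e⁻) = 228700/96500 = 2.370 mol.
n(Sn) deposited = 141 / 118.71 = 1.188 mol.
Electrons per atom = n(e⁻)/n(Sn) = 2.370 / 1.188 = 2.00 ≈ 2, so the ion is Sn²⁺.

+2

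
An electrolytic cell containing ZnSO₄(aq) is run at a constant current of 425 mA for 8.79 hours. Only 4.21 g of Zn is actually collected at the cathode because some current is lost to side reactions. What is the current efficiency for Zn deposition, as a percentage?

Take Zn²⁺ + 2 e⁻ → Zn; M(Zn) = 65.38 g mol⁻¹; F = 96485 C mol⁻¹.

Q = I·t = 0.4250 × 31644 = 13450 C; n(e⁻) = 13450/96485 = 0.1394 mol.
Theoretical n(Zn) = n(e⁻)/2 = 0.06969 mol, i.e. m_theo = 0.06969 × 65.38 = 4.557 g.
Efficiency = m_actual / m_theo = 4.21 / 4.557 = 92.4 %.

92.4 %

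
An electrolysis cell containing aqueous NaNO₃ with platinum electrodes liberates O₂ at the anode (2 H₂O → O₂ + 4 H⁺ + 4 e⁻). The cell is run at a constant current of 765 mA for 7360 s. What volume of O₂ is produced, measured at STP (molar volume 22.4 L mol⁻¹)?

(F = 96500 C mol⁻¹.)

0.327 L

Q = I·t = 0.7650 A × 7360.0 s = 5630 C.
n(e⁻) = Q/F = 5630 / 96500 = 0.05835 mol.
4 electrons are transferred per O₂ molecule, so n(O₂) = 0.05835 / 4 = 0.01459 mol.
V = n × V_m = 0.01459 × 22.4 = 0.327 L.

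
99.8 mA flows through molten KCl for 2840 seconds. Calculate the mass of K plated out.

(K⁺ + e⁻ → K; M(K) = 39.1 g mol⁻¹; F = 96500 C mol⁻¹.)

0.115 g

Q = I·t = 0.09980 A × 2840.0 s = 283.4 C.
n(e⁻) = Q/F = 283.4 / 96500 = 0.002937 mol.
K⁺ + e⁻ → K, so n(K) = n(e⁻)/1 = 0.002937 mol.
m = n·M = 0.002937 × 39.1 = 0.115 g.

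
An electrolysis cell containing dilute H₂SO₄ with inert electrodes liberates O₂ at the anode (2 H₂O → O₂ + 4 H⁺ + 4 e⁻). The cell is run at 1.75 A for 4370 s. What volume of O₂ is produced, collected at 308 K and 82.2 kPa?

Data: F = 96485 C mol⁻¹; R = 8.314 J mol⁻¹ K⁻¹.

Q = I·t = 1.750 A × 4370.0 s = 7648 C.
n(e⁻) = Q/F = 7648 / 96485 = 0.07926 mol.
4 electrons are transferred per O₂ molecule, so n(O₂) = 0.07926 / 4 = 0.01982 mol.
V = nRT/P = (0.01982 × 8.314 × 308) / (82.2 × 10³ Pa) = 6.17 × 10⁻⁴ m³ = 0.617 L.

0.617 L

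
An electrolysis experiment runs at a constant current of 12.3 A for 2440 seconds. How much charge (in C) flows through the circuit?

30000 C

Q = I·t = 12.30 A × 2440.0 s = 30000 C.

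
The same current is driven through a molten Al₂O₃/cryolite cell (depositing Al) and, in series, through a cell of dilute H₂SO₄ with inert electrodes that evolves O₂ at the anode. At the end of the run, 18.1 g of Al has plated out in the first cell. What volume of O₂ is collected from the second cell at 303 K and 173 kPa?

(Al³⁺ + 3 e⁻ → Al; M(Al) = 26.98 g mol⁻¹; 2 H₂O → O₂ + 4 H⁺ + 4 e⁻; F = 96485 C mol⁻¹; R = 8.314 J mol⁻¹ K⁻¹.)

7.33 L

n(Al) = 18.1 / 26.98 = 0.6709 mol, so n(e⁻) = 3 × 0.6709 = 2.013 mol.
The cells are in series, so the same 2.013 mol of electrons passes through the second cell.
2 H₂O → O₂ + 4 H⁺ + 4 e⁻ — 4 mol e⁻ per mol O₂, so n(O₂) = 2.013/4 = 0.5032 mol.
V = nRT/P = (0.5032 × 8.314 × 303) / (173 × 10³) = 0.00733 m³ = 7.33 L.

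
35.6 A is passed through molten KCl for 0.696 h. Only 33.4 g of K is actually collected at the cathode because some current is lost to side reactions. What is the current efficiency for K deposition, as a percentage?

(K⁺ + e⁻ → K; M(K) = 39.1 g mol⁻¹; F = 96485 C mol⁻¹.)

92.4 %

Q = I·t = 35.60 × 2505.6 = 89200 C; n(e⁻) = 89200/96485 = 0.9245 mol.
Theoretical n(K) = n(e⁻)/1 = 0.9245 mol, i.e. m_theo = 0.9245 × 39.1 = 36.15 g.
Efficiency = m_actual / m_theo = 33.4 / 36.15 = 92.4 %.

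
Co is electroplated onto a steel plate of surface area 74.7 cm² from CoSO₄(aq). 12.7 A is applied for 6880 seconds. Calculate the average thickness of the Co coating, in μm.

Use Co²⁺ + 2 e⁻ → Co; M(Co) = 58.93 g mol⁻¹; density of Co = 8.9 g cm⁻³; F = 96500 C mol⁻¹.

Q = I·t = 12.70 × 6880.0 = 87380 C; n(e⁻) = 0.9055 mol.
n(Co) = n(e⁻)/2 = 0.4527 mol, so m = 0.4527 × 58.93 = 26.68 g.
Volume = m/ρ = 26.68 / 8.9 = 2.998 cm³.
Thickness = V/A = 2.998 / 74.7 = 0.0401 cm = 401 μm.

401 μm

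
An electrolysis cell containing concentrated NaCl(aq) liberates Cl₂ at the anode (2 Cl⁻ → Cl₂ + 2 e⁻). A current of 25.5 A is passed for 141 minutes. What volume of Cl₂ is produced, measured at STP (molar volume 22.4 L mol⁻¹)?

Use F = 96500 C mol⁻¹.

Q = I·t = 25.50 A × 8460.0 s = 215700 C.
n(e⁻) = Q/F = 215700 / 96500 = 2.236 mol.
2 electrons are transferred per Cl₂ molecule, so n(Cl₂) = 2.236 / 2 = 1.118 mol.
V = n × V_m = 1.118 × 22.4 = 25.0 L.

25.0 L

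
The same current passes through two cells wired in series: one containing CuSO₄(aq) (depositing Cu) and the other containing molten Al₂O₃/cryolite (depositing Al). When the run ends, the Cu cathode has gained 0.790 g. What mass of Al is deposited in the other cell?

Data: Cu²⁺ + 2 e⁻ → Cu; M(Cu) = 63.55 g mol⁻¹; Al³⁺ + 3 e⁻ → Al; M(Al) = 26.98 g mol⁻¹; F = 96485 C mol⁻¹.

n(Cu) = 0.790 / 63.55 = 0.01243 mol.
Since Cu²⁺ + 2 e⁻ → Cu, n(e⁻) passed = 2 × 0.01243 = 0.02486 mol.
Cells in series carry the same charge, so the same 0.02486 mol of electrons passes through cell 2.
Al³⁺ + 3 e⁻ → Al, so n(Al) = 0.02486 / 3 = 0.008287 mol.
m(Al) = 0.008287 × 26.98 = 0.224 g.

0.224 g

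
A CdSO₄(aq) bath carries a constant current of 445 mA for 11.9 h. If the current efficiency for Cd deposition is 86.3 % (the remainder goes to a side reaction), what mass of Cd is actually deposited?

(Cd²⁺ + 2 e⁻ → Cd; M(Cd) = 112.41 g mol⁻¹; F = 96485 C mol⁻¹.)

Q = I·t = 0.4450 × 42840 = 19060 C.
n(e⁻) = 19060/96485 = 0.1976 mol; theoretically n(Cd) = 0.1976/2 = 0.09879 mol, m_theo = 11.11 g.
At 86.3 % efficiency, m_actual = 0.863 × 11.11 = 9.58 g.

9.58 g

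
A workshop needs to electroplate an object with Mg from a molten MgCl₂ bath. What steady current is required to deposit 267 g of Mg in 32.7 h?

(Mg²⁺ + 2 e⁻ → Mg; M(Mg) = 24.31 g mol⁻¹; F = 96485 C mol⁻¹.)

n(Mg) = 267 / 24.31 = 10.98 mol.
n(e⁻) = 2 × 10.98 = 21.97 mol.
Q = n(e⁻)·F = 21.97 × 96485 = 2119000 C.
I = Q/t = 2119000 / 117720 s = 18.0 A.

18.0 A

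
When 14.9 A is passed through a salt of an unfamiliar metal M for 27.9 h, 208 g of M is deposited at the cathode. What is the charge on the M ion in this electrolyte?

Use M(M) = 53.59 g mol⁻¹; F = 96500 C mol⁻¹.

Q = I·t = 14.90 A × 100440 s = 1497000 C, so n(e⁻) = 1497000/96500 = 15.51 mol.
n(M) deposited = 208 / 53.59 = 3.881 mol.
Electrons per atom = n(e⁻)/n(M) = 15.51 / 3.881 = 4.00 ≈ 4, so the ion is M⁴⁺.

+4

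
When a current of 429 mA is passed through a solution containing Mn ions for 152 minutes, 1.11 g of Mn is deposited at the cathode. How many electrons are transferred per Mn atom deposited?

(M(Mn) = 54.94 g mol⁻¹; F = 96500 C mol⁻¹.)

Q = I·t = 0.4290 A × 9120.0 s = 3912 C, so n(e⁻) = 3912/96500 = 0.04054 mol.
n(Mn) deposited = 1.11 / 54.94 = 0.02020 mol.
Electrons per atom = n(e⁻)/n(Mn) = 0.04054 / 0.02020 = 2.01 ≈ 2, so the ion is Mn²⁺.

2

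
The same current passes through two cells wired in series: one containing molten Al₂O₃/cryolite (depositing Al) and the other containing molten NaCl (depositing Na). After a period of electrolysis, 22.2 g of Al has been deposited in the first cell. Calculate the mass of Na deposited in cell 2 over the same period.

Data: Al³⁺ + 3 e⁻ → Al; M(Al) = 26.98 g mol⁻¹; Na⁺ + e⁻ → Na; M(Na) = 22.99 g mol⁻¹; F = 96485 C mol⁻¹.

n(Al) = 22.2 / 26.98 = 0.8228 mol.
Since Al³⁺ + 3 e⁻ → Al, n(e⁻) passed = 3 × 0.8228 = 2.468 mol.
Cells in series carry the same charge, so the same 2.468 mol of electrons passes through cell 2.
Na⁺ + e⁻ → Na, so n(Na) = 2.468 / 1 = 2.468 mol.
m(Na) = 2.468 × 22.99 = 56.8 g.

56.8 g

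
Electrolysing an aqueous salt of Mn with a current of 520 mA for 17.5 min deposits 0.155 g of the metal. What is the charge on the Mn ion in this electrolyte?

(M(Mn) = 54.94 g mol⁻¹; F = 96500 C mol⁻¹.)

+2

Q = I·t = 0.5200 A × 1050.0 s = 546.0 C, so n(e⁻) = 546.0/96500 = 0.005658 mol.
n(Mn) deposited = 0.155 / 54.94 = 0.002821 mol.
Electrons per atom = n(e⁻)/n(Mn) = 0.005658 / 0.002821 = 2.01 ≈ 2, so the ion is Mn²⁺.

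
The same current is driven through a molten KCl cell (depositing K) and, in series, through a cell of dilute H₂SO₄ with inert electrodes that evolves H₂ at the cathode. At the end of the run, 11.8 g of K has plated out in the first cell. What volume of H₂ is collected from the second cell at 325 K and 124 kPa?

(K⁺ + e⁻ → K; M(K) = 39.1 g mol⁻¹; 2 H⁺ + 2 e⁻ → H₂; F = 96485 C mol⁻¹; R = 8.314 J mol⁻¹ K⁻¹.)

n(K) = 11.8 / 39.1 = 0.3018 mol, so n(e⁻) = 1 × 0.3018 = 0.3018 mol.
The cells are in series, so the same 0.3018 mol of electrons passes through the second cell.
2 H⁺ + 2 e⁻ → H₂ — 2 mol e⁻ per mol H₂, so n(H₂) = 0.3018/2 = 0.1509 mol.
V = nRT/P = (0.1509 × 8.314 × 325) / (124 × 10³) = 0.00329 m³ = 3.29 L.

3.29 L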